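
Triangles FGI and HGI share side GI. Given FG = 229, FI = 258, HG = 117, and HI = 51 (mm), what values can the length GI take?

From triangle FGI: |229 − 258| < GI < 229 + 258, i.e. 29 < GI < 487.
From triangle HGI: 66 < GI < 168.
Both must hold, so GI lies in the intersection.

66 < GI < 168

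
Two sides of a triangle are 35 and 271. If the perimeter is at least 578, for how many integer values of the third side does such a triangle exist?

Triangle inequality: 236 < x < 306. Perimeter ≥ 578 gives x ≥ 578 − 35 − 271 = 272.
So 272 ≤ x < 306; integers 272 through 305: 34 values.

34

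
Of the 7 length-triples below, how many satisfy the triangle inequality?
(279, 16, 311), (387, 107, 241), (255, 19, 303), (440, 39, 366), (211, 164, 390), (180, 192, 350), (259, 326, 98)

2

(16,279,311): 16+279 ≤ 311 → not valid
(107,241,387): 107+241 ≤ 387 → not valid
(19,255,303): 19+255 ≤ 303 → not valid
(39,366,440): 39+366 ≤ 440 → not valid
(164,211,390): 164+211 ≤ 390 → not valid
(180,192,350): 180+192 > 350 → valid
(98,259,326): 98+259 > 326 → valid
2 of the 7 triples form a triangle.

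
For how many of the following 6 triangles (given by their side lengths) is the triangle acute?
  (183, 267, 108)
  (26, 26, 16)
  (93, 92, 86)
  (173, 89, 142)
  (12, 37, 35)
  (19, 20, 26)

(183,267,108): 108²+183² = 45153 < 71289 = 267² → obtuse
(26,26,16): 16²+26² = 932 > 676 = 26² → acute
(93,92,86): 86²+92² = 15860 > 8649 = 93² → acute
(173,89,142): 89²+142² = 28085 < 29929 = 173² → obtuse
(12,37,35): 12²+35² = 1369 = 37² → right
(19,20,26): 19²+20² = 761 > 676 = 26² → acute
3 of the 6 are acute.

3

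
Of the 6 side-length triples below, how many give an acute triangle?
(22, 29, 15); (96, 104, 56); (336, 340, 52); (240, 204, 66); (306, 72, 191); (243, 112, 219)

2

(22,29,15): 15²+22² = 709 < 841 = 29² → obtuse
(96,104,56): 56²+96² = 12352 > 10816 = 104² → acute
(336,340,52): 52²+336² = 115600 = 340² → right
(240,204,66): 66²+204² = 45972 < 57600 = 240² → obtuse
(306,72,191): 72+191 ≤ 306, not a triangle
(243,112,219): 112²+219² = 60505 > 59049 = 243² → acute
2 of the 6 are acute.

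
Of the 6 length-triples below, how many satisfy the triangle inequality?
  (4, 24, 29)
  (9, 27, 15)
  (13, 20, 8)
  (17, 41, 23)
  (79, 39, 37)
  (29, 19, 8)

1

(4,24,29): 4+24 ≤ 29 → not valid
(9,15,27): 9+15 ≤ 27 → not valid
(8,13,20): 8+13 > 20 → valid
(17,23,41): 17+23 ≤ 41 → not valid
(37,39,79): 37+39 ≤ 79 → not valid
(8,19,29): 8+19 ≤ 29 → not valid
1 of the 6 triples forms a triangle.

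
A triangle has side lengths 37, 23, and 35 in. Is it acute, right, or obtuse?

acute

Compare the square of the longest side to the sum of squares of the other two: 23² + 35² = 1754 > 1369 = 37².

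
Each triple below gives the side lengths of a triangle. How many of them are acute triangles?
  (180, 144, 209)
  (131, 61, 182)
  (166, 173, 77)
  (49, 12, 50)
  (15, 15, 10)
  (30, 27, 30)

(180,144,209): 144²+180² = 53136 > 43681 = 209² → acute
(131,61,182): 61²+131² = 20882 < 33124 = 182² → obtuse
(166,173,77): 77²+166² = 33485 > 29929 = 173² → acute
(49,12,50): 12²+49² = 2545 > 2500 = 50² → acute
(15,15,10): 10²+15² = 325 > 225 = 15² → acute
(30,27,30): 27²+30² = 1629 > 900 = 30² → acute
5 of the 6 are acute.

5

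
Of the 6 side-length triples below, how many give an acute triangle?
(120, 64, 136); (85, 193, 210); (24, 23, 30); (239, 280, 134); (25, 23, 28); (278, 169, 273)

4

(120,64,136): 64²+120² = 18496 = 136² → right
(85,193,210): 85²+193² = 44474 > 44100 = 210² → acute
(24,23,30): 23²+24² = 1105 > 900 = 30² → acute
(239,280,134): 134²+239² = 75077 < 78400 = 280² → obtuse
(25,23,28): 23²+25² = 1154 > 784 = 28² → acute
(278,169,273): 169²+273² = 103090 > 77284 = 278² → acute
4 of the 6 are acute.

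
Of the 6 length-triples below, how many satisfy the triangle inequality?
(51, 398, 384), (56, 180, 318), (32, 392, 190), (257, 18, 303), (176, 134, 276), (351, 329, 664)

3

(51,384,398): 51+384 > 398 → valid
(56,180,318): 56+180 ≤ 318 → not valid
(32,190,392): 32+190 ≤ 392 → not valid
(18,257,303): 18+257 ≤ 303 → not valid
(134,176,276): 134+176 > 276 → valid
(329,351,664): 329+351 > 664 → valid
3 of the 6 triples form a triangle.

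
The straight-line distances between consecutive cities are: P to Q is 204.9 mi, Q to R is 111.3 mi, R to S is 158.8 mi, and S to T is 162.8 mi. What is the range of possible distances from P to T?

0 ≤ PT ≤ 637.8 mi

The maximum is all hops collinear in one direction: 204.9 + 111.3 + 158.8 + 162.8 = 637.8.
The longest hop is 204.9; the others sum to 432.9. Since 204.9 ≤ 432.9, the path can fold back on itself completely, so the minimum distance is 0.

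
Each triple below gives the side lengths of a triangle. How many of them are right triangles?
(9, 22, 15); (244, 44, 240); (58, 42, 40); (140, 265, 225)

3

(9,22,15): 9²+15² = 306 < 484 = 22² → obtuse
(244,44,240): 44²+240² = 59536 = 244² → right
(58,42,40): 40²+42² = 3364 = 58² → right
(140,265,225): 140²+225² = 70225 = 265² → right
3 of the 4 are right.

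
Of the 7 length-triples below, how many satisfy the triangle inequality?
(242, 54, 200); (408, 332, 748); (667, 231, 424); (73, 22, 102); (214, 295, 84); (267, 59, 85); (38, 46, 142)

(54,200,242): 54+200 > 242 → valid
(332,408,748): 332+408 ≤ 748 → not valid
(231,424,667): 231+424 ≤ 667 → not valid
(22,73,102): 22+73 ≤ 102 → not valid
(84,214,295): 84+214 > 295 → valid
(59,85,267): 59+85 ≤ 267 → not valid
(38,46,142): 38+46 ≤ 142 → not valid
2 of the 7 triples form a triangle.

2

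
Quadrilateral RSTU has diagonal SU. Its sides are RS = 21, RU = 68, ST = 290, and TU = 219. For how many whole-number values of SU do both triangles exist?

From triangle RSU: 47 < SU < 89.
From triangle TSU: 71 < SU < 509.
Intersection: 71 < SU < 89, so integers 72 through 88: 17 values.

17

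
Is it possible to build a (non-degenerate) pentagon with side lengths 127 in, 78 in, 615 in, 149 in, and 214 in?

No

For a pentagon, each side must be shorter than the sum of the others.
Here the longest side is 615, but the remaining 4 sides sum to only 568.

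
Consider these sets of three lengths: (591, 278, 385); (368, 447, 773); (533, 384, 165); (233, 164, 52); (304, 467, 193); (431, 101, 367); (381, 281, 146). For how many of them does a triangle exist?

6

(278,385,591): 278+385 > 591 → valid
(368,447,773): 368+447 > 773 → valid
(165,384,533): 165+384 > 533 → valid
(52,164,233): 52+164 ≤ 233 → not valid
(193,304,467): 193+304 > 467 → valid
(101,367,431): 101+367 > 431 → valid
(146,281,381): 146+281 > 381 → valid
6 of the 7 triples form a triangle.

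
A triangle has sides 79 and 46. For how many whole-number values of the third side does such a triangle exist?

The third side lies in the open interval (33, 125).
Integers from 34 to 124 inclusive: 124 − 34 + 1 = 91.

91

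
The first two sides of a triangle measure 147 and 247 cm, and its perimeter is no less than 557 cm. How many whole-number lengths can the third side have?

Triangle inequality: 100 < x < 394. Perimeter ≥ 557 gives x ≥ 557 − 147 − 247 = 163.
So 163 ≤ x < 394; integers 163 through 393: 231 values.

231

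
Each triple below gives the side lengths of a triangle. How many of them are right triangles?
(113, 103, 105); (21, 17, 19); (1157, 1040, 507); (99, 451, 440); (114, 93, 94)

2

(113,103,105): 103²+105² = 21634 > 12769 = 113² → acute
(21,17,19): 17²+19² = 650 > 441 = 21² → acute
(1157,1040,507): 507²+1040² = 1338649 = 1157² → right
(99,451,440): 99²+440² = 203401 = 451² → right
(114,93,94): 93²+94² = 17485 > 12996 = 114² → acute
2 of the 5 are right.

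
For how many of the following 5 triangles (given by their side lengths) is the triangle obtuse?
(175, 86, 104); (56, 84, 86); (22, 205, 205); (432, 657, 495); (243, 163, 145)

(175,86,104): 86²+104² = 18212 < 30625 = 175² → obtuse
(56,84,86): 56²+84² = 10192 > 7396 = 86² → acute
(22,205,205): 22²+205² = 42509 > 42025 = 205² → acute
(432,657,495): 432²+495² = 431649 = 657² → right
(243,163,145): 145²+163² = 47594 < 59049 = 243² → obtuse
2 of the 5 are obtuse.

2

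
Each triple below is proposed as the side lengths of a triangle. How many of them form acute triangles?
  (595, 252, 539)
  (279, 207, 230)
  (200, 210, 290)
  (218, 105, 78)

(595,252,539): 252²+539² = 354025 = 595² → right
(279,207,230): 207²+230² = 95749 > 77841 = 279² → acute
(200,210,290): 200²+210² = 84100 = 290² → right
(218,105,78): 78+105 ≤ 218, not a triangle
1 of the 4 is acute.

1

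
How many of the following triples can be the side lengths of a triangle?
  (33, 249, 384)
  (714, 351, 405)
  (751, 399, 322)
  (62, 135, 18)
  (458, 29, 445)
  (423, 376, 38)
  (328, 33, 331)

3

(33,249,384): 33+249 ≤ 384 → not valid
(351,405,714): 351+405 > 714 → valid
(322,399,751): 322+399 ≤ 751 → not valid
(18,62,135): 18+62 ≤ 135 → not valid
(29,445,458): 29+445 > 458 → valid
(38,376,423): 38+376 ≤ 423 → not valid
(33,328,331): 33+328 > 331 → valid
3 of the 7 triples form a triangle.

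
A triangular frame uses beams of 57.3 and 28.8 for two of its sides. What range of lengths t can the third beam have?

By the triangle inequality, t must be less than 57.3 + 28.8 = 86.1 and greater than |57.3 − 28.8| = 28.5.

28.5 < t < 86.1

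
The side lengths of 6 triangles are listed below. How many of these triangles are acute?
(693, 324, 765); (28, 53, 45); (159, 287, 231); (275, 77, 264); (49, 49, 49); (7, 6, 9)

(693,324,765): 324²+693² = 585225 = 765² → right
(28,53,45): 28²+45² = 2809 = 53² → right
(159,287,231): 159²+231² = 78642 < 82369 = 287² → obtuse
(275,77,264): 77²+264² = 75625 = 275² → right
(49,49,49): 49²+49² = 4802 > 2401 = 49² → acute
(7,6,9): 6²+7² = 85 > 81 = 9² → acute
2 of the 6 are acute.

2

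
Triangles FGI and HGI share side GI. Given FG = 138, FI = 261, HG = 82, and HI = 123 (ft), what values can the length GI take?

From triangle FGI: |138 − 261| < GI < 138 + 261, i.e. 123 < GI < 399.
From triangle HGI: 41 < GI < 205.
Both must hold, so GI lies in the intersection.

123 < GI < 205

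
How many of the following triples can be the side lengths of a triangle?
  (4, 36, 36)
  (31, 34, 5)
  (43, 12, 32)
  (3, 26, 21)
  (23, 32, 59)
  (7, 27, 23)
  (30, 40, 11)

5

(4,36,36): 4+36 > 36 → valid
(5,31,34): 5+31 > 34 → valid
(12,32,43): 12+32 > 43 → valid
(3,21,26): 3+21 ≤ 26 → not valid
(23,32,59): 23+32 ≤ 59 → not valid
(7,23,27): 7+23 > 27 → valid
(11,30,40): 11+30 > 40 → valid
5 of the 7 triples form a triangle.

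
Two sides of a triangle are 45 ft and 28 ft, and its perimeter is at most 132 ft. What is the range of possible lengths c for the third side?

17 < c ≤ 59

Triangle inequality alone gives 17 < c < 73.
The perimeter condition gives c ≤ 132 − 45 − 28 = 59.
Intersecting the two: 17 < c ≤ 59.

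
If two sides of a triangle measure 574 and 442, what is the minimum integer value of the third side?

The third side must be strictly greater than |574 − 442| = 132.
The smallest integer above 132 is 133.

133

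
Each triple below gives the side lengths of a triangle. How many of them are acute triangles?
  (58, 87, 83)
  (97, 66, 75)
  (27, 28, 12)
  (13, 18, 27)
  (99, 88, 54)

(58,87,83): 58²+83² = 10253 > 7569 = 87² → acute
(97,66,75): 66²+75² = 9981 > 9409 = 97² → acute
(27,28,12): 12²+27² = 873 > 784 = 28² → acute
(13,18,27): 13²+18² = 493 < 729 = 27² → obtuse
(99,88,54): 54²+88² = 10660 > 9801 = 99² → acute
4 of the 5 are acute.

4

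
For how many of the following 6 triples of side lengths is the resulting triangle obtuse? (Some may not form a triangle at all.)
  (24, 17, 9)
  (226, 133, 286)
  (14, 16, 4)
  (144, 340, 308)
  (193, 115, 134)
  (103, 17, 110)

(24,17,9): 9²+17² = 370 < 576 = 24² → obtuse
(226,133,286): 133²+226² = 68765 < 81796 = 286² → obtuse
(14,16,4): 4²+14² = 212 < 256 = 16² → obtuse
(144,340,308): 144²+308² = 115600 = 340² → right
(193,115,134): 115²+134² = 31181 < 37249 = 193² → obtuse
(103,17,110): 17²+103² = 10898 < 12100 = 110² → obtuse
5 of the 6 are obtuse.

5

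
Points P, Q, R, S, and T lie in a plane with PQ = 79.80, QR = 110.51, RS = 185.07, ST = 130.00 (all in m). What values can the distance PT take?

0 ≤ PT ≤ 505.38 m

The maximum is all hops collinear in one direction: 79.80 + 110.51 + 185.07 + 130.00 = 505.38.
The longest hop is 185.07; the others sum to 320.31. Since 185.07 ≤ 320.31, the path can fold back on itself completely, so the minimum distance is 0.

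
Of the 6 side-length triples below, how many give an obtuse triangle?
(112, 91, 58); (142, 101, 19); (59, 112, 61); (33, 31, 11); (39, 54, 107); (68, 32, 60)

3

(112,91,58): 58²+91² = 11645 < 12544 = 112² → obtuse
(142,101,19): 19+101 ≤ 142, not a triangle
(59,112,61): 59²+61² = 7202 < 12544 = 112² → obtuse
(33,31,11): 11²+31² = 1082 < 1089 = 33² → obtuse
(39,54,107): 39+54 ≤ 107, not a triangle
(68,32,60): 32²+60² = 4624 = 68² → right
3 of the 6 are obtuse.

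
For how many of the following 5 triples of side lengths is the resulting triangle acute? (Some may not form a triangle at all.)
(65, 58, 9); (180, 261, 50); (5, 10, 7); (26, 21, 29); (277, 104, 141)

1

(65,58,9): 9²+58² = 3445 < 4225 = 65² → obtuse
(180,261,50): 50+180 ≤ 261, not a triangle
(5,10,7): 5²+7² = 74 < 100 = 10² → obtuse
(26,21,29): 21²+26² = 1117 > 841 = 29² → acute
(277,104,141): 104+141 ≤ 277, not a triangle
1 of the 5 is acute.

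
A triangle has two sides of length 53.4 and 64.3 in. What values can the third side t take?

10.9 < t < 117.7

By the triangle inequality, t must be less than 53.4 + 64.3 = 117.7 and greater than |53.4 − 64.3| = 10.9.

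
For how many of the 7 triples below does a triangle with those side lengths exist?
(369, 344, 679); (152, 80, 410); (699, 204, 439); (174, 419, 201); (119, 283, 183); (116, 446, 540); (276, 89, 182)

(344,369,679): 344+369 > 679 → valid
(80,152,410): 80+152 ≤ 410 → not valid
(204,439,699): 204+439 ≤ 699 → not valid
(174,201,419): 174+201 ≤ 419 → not valid
(119,183,283): 119+183 > 283 → valid
(116,446,540): 116+446 > 540 → valid
(89,182,276): 89+182 ≤ 276 → not valid
3 of the 7 triples form a triangle.

3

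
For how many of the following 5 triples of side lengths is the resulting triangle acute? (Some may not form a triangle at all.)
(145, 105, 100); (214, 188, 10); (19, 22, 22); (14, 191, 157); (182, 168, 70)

(145,105,100): 100²+105² = 21025 = 145² → right
(214,188,10): 10+188 ≤ 214, not a triangle
(19,22,22): 19²+22² = 845 > 484 = 22² → acute
(14,191,157): 14+157 ≤ 191, not a triangle
(182,168,70): 70²+168² = 33124 = 182² → right
1 of the 5 is acute.

1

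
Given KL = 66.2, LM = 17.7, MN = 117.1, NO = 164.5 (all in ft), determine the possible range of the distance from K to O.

The maximum is all hops collinear in one direction: 66.2 + 17.7 + 117.1 + 164.5 = 365.5.
The longest hop is 164.5; the others sum to 201.0. Since 164.5 ≤ 201.0, the path can fold back on itself completely, so the minimum distance is 0.

0 ≤ KO ≤ 365.5 ft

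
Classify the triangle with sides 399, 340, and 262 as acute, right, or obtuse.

acute

Compare the square of the longest side to the sum of squares of the other two: 262² + 340² = 184244 > 159201 = 399².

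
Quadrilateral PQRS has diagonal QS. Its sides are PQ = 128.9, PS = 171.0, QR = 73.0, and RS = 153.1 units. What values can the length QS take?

80.1 < QS < 226.1

From triangle PQS: |128.9 − 171.0| < QS < 128.9 + 171.0, i.e. 42.1 < QS < 299.9.
From triangle RQS: 80.1 < QS < 226.1.
Both must hold, so QS lies in the intersection.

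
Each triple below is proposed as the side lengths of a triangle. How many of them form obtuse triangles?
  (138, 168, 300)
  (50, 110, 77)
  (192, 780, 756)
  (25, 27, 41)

(138,168,300): 138²+168² = 47268 < 90000 = 300² → obtuse
(50,110,77): 50²+77² = 8429 < 12100 = 110² → obtuse
(192,780,756): 192²+756² = 608400 = 780² → right
(25,27,41): 25²+27² = 1354 < 1681 = 41² → obtuse
3 of the 4 are obtuse.

3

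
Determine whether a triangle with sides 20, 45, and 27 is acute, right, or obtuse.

obtuse

Compare the square of the longest side to the sum of squares of the other two: 20² + 27² = 1129 < 2025 = 45².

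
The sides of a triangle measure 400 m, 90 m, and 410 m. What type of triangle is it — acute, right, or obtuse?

right

Compare the square of the longest side to the sum of squares of the other two: 90² + 400² = 168100 = 410².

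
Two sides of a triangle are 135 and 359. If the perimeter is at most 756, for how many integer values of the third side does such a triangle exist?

Triangle inequality: 224 < x < 494. Perimeter ≤ 756 gives x ≤ 756 − 135 − 359 = 262.
So 224 < x ≤ 262; integers 225 through 262: 38 values.

38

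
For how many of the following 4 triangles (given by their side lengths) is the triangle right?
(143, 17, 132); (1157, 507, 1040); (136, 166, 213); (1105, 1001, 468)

2

(143,17,132): 17²+132² = 17713 < 20449 = 143² → obtuse
(1157,507,1040): 507²+1040² = 1338649 = 1157² → right
(136,166,213): 136²+166² = 46052 > 45369 = 213² → acute
(1105,1001,468): 468²+1001² = 1221025 = 1105² → right
2 of the 4 are right.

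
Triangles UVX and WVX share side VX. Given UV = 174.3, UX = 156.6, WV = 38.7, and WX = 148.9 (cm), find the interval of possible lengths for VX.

From triangle UVX: |174.3 − 156.6| < VX < 174.3 + 156.6, i.e. 17.7 < VX < 330.9.
From triangle WVX: 110.2 < VX < 187.6.
Both must hold, so VX lies in the intersection.

110.2 < VX < 187.6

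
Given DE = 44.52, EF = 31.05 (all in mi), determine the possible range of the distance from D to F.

13.47 ≤ DF ≤ 75.57 mi

By the triangle inequality, |44.52 − 31.05| ≤ DF ≤ 44.52 + 31.05.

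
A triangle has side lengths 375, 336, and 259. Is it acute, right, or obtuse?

Compare the square of the longest side to the sum of squares of the other two: 259² + 336² = 179977 > 140625 = 375².

acute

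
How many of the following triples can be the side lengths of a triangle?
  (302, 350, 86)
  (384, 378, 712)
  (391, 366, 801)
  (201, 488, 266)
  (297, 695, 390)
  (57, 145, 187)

(86,302,350): 86+302 > 350 → valid
(378,384,712): 378+384 > 712 → valid
(366,391,801): 366+391 ≤ 801 → not valid
(201,266,488): 201+266 ≤ 488 → not valid
(297,390,695): 297+390 ≤ 695 → not valid
(57,145,187): 57+145 > 187 → valid
3 of the 6 triples form a triangle.

3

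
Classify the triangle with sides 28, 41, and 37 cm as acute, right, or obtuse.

Compare the square of the longest side to the sum of squares of the other two: 28² + 37² = 2153 > 1681 = 41².

acute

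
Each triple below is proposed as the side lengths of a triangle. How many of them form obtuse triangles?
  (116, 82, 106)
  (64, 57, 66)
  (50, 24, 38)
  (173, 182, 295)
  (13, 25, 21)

(116,82,106): 82²+106² = 17960 > 13456 = 116² → acute
(64,57,66): 57²+64² = 7345 > 4356 = 66² → acute
(50,24,38): 24²+38² = 2020 < 2500 = 50² → obtuse
(173,182,295): 173²+182² = 63053 < 87025 = 295² → obtuse
(13,25,21): 13²+21² = 610 < 625 = 25² → obtuse
3 of the 5 are obtuse.

3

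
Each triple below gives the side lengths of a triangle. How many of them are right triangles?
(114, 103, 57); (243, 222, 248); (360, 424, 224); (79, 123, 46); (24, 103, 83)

1

(114,103,57): 57²+103² = 13858 > 12996 = 114² → acute
(243,222,248): 222²+243² = 108333 > 61504 = 248² → acute
(360,424,224): 224²+360² = 179776 = 424² → right
(79,123,46): 46²+79² = 8357 < 15129 = 123² → obtuse
(24,103,83): 24²+83² = 7465 < 10609 = 103² → obtuse
1 of the 5 is right.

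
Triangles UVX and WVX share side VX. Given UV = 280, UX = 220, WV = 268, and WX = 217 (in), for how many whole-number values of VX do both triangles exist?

424

From triangle UVX: 60 < VX < 500.
From triangle WVX: 51 < VX < 485.
Intersection: 60 < VX < 485, so integers 61 through 484: 424 values.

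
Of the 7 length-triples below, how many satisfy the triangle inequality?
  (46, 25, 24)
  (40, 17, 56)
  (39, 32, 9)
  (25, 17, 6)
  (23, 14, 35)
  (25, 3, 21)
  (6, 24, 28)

(24,25,46): 24+25 > 46 → valid
(17,40,56): 17+40 > 56 → valid
(9,32,39): 9+32 > 39 → valid
(6,17,25): 6+17 ≤ 25 → not valid
(14,23,35): 14+23 > 35 → valid
(3,21,25): 3+21 ≤ 25 → not valid
(6,24,28): 6+24 > 28 → valid
5 of the 7 triples form a triangle.

5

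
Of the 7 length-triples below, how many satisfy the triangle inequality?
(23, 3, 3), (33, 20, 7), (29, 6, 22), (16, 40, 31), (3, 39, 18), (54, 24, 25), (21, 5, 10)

1

(3,3,23): 3+3 ≤ 23 → not valid
(7,20,33): 7+20 ≤ 33 → not valid
(6,22,29): 6+22 ≤ 29 → not valid
(16,31,40): 16+31 > 40 → valid
(3,18,39): 3+18 ≤ 39 → not valid
(24,25,54): 24+25 ≤ 54 → not valid
(5,10,21): 5+10 ≤ 21 → not valid
1 of the 7 triples forms a triangle.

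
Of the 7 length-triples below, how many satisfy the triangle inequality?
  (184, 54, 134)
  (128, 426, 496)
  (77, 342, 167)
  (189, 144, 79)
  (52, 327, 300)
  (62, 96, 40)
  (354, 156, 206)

6

(54,134,184): 54+134 > 184 → valid
(128,426,496): 128+426 > 496 → valid
(77,167,342): 77+167 ≤ 342 → not valid
(79,144,189): 79+144 > 189 → valid
(52,300,327): 52+300 > 327 → valid
(40,62,96): 40+62 > 96 → valid
(156,206,354): 156+206 > 354 → valid
6 of the 7 triples form a triangle.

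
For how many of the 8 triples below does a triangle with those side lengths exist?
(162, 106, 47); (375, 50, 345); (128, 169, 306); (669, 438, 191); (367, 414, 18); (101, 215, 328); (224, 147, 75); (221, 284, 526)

1

(47,106,162): 47+106 ≤ 162 → not valid
(50,345,375): 50+345 > 375 → valid
(128,169,306): 128+169 ≤ 306 → not valid
(191,438,669): 191+438 ≤ 669 → not valid
(18,367,414): 18+367 ≤ 414 → not valid
(101,215,328): 101+215 ≤ 328 → not valid
(75,147,224): 75+147 ≤ 224 → not valid
(221,284,526): 221+284 ≤ 526 → not valid
1 of the 8 triples forms a triangle.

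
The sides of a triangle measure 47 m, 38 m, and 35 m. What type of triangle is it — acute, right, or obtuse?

Compare the square of the longest side to the sum of squares of the other two: 35² + 38² = 2669 > 2209 = 47².

acute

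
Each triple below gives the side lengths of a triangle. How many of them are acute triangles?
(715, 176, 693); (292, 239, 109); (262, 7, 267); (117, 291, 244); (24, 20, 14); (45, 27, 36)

1

(715,176,693): 176²+693² = 511225 = 715² → right
(292,239,109): 109²+239² = 69002 < 85264 = 292² → obtuse
(262,7,267): 7²+262² = 68693 < 71289 = 267² → obtuse
(117,291,244): 117²+244² = 73225 < 84681 = 291² → obtuse
(24,20,14): 14²+20² = 596 > 576 = 24² → acute
(45,27,36): 27²+36² = 2025 = 45² → right
1 of the 6 is acute.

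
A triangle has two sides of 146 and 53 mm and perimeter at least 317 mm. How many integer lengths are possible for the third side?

Triangle inequality: 93 < x < 199. Perimeter ≥ 317 gives x ≥ 317 − 146 − 53 = 118.
So 118 ≤ x < 199; integers 118 through 198: 81 values.

81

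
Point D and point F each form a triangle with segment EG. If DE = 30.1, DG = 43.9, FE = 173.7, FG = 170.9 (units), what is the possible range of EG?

13.8 < EG < 74.0

From triangle DEG: |30.1 − 43.9| < EG < 30.1 + 43.9, i.e. 13.8 < EG < 74.0.
From triangle FEG: 2.8 < EG < 344.6.
Both must hold, so EG lies in the intersection.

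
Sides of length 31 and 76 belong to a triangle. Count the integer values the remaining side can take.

61

The third side lies in the open interval (45, 107).
Integers from 46 to 106 inclusive: 106 − 46 + 1 = 61.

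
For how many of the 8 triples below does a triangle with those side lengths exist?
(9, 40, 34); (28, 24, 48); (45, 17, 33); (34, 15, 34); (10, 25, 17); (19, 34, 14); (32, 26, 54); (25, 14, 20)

7

(9,34,40): 9+34 > 40 → valid
(24,28,48): 24+28 > 48 → valid
(17,33,45): 17+33 > 45 → valid
(15,34,34): 15+34 > 34 → valid
(10,17,25): 10+17 > 25 → valid
(14,19,34): 14+19 ≤ 34 → not valid
(26,32,54): 26+32 > 54 → valid
(14,20,25): 14+20 > 25 → valid
7 of the 8 triples form a triangle.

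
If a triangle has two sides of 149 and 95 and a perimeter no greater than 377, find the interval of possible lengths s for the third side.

54 < s ≤ 133

Triangle inequality alone gives 54 < s < 244.
The perimeter condition gives s ≤ 377 − 149 − 95 = 133.
Intersecting the two: 54 < s ≤ 133.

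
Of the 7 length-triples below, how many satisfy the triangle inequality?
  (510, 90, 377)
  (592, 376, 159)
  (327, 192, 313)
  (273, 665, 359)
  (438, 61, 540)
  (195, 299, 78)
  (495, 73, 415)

(90,377,510): 90+377 ≤ 510 → not valid
(159,376,592): 159+376 ≤ 592 → not valid
(192,313,327): 192+313 > 327 → valid
(273,359,665): 273+359 ≤ 665 → not valid
(61,438,540): 61+438 ≤ 540 → not valid
(78,195,299): 78+195 ≤ 299 → not valid
(73,415,495): 73+415 ≤ 495 → not valid
1 of the 7 triples forms a triangle.

1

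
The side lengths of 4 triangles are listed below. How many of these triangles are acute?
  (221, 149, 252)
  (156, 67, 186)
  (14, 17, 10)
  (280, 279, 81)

3

(221,149,252): 149²+221² = 71042 > 63504 = 252² → acute
(156,67,186): 67²+156² = 28825 < 34596 = 186² → obtuse
(14,17,10): 10²+14² = 296 > 289 = 17² → acute
(280,279,81): 81²+279² = 84402 > 78400 = 280² → acute
3 of the 4 are acute.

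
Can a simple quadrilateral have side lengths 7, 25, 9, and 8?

For a quadrilateral, each side must be shorter than the sum of the others.
Here the longest side is 25, but the remaining 3 sides sum to only 24.

No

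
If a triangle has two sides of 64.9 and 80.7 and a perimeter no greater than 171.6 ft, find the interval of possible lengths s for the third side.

Triangle inequality alone gives 15.8 < s < 145.6.
The perimeter condition gives s ≤ 171.6 − 64.9 − 80.7 = 26.0.
Intersecting the two: 15.8 < s ≤ 26.0.

15.8 < s ≤ 26.0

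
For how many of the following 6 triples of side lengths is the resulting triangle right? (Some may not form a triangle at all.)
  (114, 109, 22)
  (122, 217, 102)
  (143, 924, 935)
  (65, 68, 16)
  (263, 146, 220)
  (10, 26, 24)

2

(114,109,22): 22²+109² = 12365 < 12996 = 114² → obtuse
(122,217,102): 102²+122² = 25288 < 47089 = 217² → obtuse
(143,924,935): 143²+924² = 874225 = 935² → right
(65,68,16): 16²+65² = 4481 < 4624 = 68² → obtuse
(263,146,220): 146²+220² = 69716 > 69169 = 263² → acute
(10,26,24): 10²+24² = 676 = 26² → right
2 of the 6 are right.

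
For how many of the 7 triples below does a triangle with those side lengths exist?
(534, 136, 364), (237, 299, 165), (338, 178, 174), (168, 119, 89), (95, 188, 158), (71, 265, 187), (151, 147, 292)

(136,364,534): 136+364 ≤ 534 → not valid
(165,237,299): 165+237 > 299 → valid
(174,178,338): 174+178 > 338 → valid
(89,119,168): 89+119 > 168 → valid
(95,158,188): 95+158 > 188 → valid
(71,187,265): 71+187 ≤ 265 → not valid
(147,151,292): 147+151 > 292 → valid
5 of the 7 triples form a triangle.

5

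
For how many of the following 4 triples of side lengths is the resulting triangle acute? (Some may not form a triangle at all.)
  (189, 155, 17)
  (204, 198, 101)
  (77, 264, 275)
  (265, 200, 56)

(189,155,17): 17+155 ≤ 189, not a triangle
(204,198,101): 101²+198² = 49405 > 41616 = 204² → acute
(77,264,275): 77²+264² = 75625 = 275² → right
(265,200,56): 56+200 ≤ 265, not a triangle
1 of the 4 is acute.

1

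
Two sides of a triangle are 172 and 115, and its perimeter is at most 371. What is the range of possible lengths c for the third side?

Triangle inequality alone gives 57 < c < 287.
The perimeter condition gives c ≤ 371 − 172 − 115 = 84.
Intersecting the two: 57 < c ≤ 84.

57 < c ≤ 84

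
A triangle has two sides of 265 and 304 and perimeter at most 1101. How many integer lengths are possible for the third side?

493

Triangle inequality: 39 < x < 569. Perimeter ≤ 1101 gives x ≤ 1101 − 265 − 304 = 532.
So 39 < x ≤ 532; integers 40 through 532: 493 values.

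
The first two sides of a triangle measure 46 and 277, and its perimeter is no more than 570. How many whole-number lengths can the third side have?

16

Triangle inequality: 231 < x < 323. Perimeter ≤ 570 gives x ≤ 570 − 46 − 277 = 247.
So 231 < x ≤ 247; integers 232 through 247: 16 values.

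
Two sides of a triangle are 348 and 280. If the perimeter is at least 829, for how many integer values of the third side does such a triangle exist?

427

Triangle inequality: 68 < x < 628. Perimeter ≥ 829 gives x ≥ 829 − 348 − 280 = 201.
So 201 ≤ x < 628; integers 201 through 627: 427 values.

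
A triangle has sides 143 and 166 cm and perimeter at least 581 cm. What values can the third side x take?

Triangle inequality alone gives 23 < x < 309.
The perimeter condition gives x ≥ 581 − 143 − 166 = 272.
Intersecting the two: 272 ≤ x < 309.

272 ≤ x < 309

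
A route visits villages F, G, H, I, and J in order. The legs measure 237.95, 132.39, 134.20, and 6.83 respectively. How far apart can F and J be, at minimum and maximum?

0 ≤ FJ ≤ 511.37

The maximum is all hops collinear in one direction: 237.95 + 132.39 + 134.20 + 6.83 = 511.37.
The longest hop is 237.95; the others sum to 273.42. Since 237.95 ≤ 273.42, the path can fold back on itself completely, so the minimum distance is 0.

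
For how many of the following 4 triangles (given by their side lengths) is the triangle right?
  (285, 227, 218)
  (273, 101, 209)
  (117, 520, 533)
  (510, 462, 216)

(285,227,218): 218²+227² = 99053 > 81225 = 285² → acute
(273,101,209): 101²+209² = 53882 < 74529 = 273² → obtuse
(117,520,533): 117²+520² = 284089 = 533² → right
(510,462,216): 216²+462² = 260100 = 510² → right
2 of the 4 are right.

2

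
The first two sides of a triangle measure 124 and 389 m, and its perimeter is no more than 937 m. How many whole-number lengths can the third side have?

159

Triangle inequality: 265 < x < 513. Perimeter ≤ 937 gives x ≤ 937 − 124 − 389 = 424.
So 265 < x ≤ 424; integers 266 through 424: 159 values.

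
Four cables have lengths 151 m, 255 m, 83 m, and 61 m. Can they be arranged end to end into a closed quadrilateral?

Yes

A quadrilateral exists iff every side is shorter than the sum of the others — equivalently, the longest side is less than the sum of the rest.
Longest side 255 < 295 (sum of the remaining 3), so yes.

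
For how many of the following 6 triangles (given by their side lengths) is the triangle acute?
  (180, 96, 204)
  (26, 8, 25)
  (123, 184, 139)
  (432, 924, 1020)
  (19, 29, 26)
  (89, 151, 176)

(180,96,204): 96²+180² = 41616 = 204² → right
(26,8,25): 8²+25² = 689 > 676 = 26² → acute
(123,184,139): 123²+139² = 34450 > 33856 = 184² → acute
(432,924,1020): 432²+924² = 1040400 = 1020² → right
(19,29,26): 19²+26² = 1037 > 841 = 29² → acute
(89,151,176): 89²+151² = 30722 < 30976 = 176² → obtuse
3 of the 6 are acute.

3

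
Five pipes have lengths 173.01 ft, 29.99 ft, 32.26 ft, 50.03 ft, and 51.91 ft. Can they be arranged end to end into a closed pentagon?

No

For a pentagon, each side must be shorter than the sum of the others.
Here the longest side is 173.01, but the remaining 4 sides sum to only 164.19.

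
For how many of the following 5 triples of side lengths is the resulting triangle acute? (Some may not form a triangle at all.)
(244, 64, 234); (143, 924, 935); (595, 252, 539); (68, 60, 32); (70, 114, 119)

1

(244,64,234): 64²+234² = 58852 < 59536 = 244² → obtuse
(143,924,935): 143²+924² = 874225 = 935² → right
(595,252,539): 252²+539² = 354025 = 595² → right
(68,60,32): 32²+60² = 4624 = 68² → right
(70,114,119): 70²+114² = 17896 > 14161 = 119² → acute
1 of the 5 is acute.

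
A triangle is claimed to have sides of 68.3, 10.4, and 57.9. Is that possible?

No

The two shorter sides sum to 68.3, exactly equal to the longest side 68.3.
That gives only a degenerate (flat) triangle — the inequality must be strict.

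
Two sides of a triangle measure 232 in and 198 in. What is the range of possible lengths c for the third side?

34 < c < 430 (in)

By the triangle inequality, c must be less than 232 + 198 = 430 and greater than |232 − 198| = 34.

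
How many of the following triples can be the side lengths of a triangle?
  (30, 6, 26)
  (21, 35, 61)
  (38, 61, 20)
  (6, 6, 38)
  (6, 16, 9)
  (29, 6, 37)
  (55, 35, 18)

(6,26,30): 6+26 > 30 → valid
(21,35,61): 21+35 ≤ 61 → not valid
(20,38,61): 20+38 ≤ 61 → not valid
(6,6,38): 6+6 ≤ 38 → not valid
(6,9,16): 6+9 ≤ 16 → not valid
(6,29,37): 6+29 ≤ 37 → not valid
(18,35,55): 18+35 ≤ 55 → not valid
1 of the 7 triples forms a triangle.

1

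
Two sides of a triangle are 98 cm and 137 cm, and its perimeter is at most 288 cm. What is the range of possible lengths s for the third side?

39 < s ≤ 53 cm

Triangle inequality alone gives 39 < s < 235.
The perimeter condition gives s ≤ 288 − 98 − 137 = 53.
Intersecting the two: 39 < s ≤ 53.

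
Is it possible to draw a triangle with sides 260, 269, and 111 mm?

The longest side is 269, and the other two sum to 371.
Since 371 > 269, the triangle inequality holds.

Yes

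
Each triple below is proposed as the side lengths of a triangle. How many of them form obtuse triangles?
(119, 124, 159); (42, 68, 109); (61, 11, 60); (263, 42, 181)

1

(119,124,159): 119²+124² = 29537 > 25281 = 159² → acute
(42,68,109): 42²+68² = 6388 < 11881 = 109² → obtuse
(61,11,60): 11²+60² = 3721 = 61² → right
(263,42,181): 42+181 ≤ 263, not a triangle
1 of the 4 is obtuse.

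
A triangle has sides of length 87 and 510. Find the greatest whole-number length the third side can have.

596

The third side must be strictly less than 87 + 510 = 597.
The largest integer below 597 is 596.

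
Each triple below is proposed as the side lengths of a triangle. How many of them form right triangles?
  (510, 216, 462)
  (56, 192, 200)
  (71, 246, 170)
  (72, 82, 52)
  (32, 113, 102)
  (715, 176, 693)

(510,216,462): 216²+462² = 260100 = 510² → right
(56,192,200): 56²+192² = 40000 = 200² → right
(71,246,170): 71+170 ≤ 246, not a triangle
(72,82,52): 52²+72² = 7888 > 6724 = 82² → acute
(32,113,102): 32²+102² = 11428 < 12769 = 113² → obtuse
(715,176,693): 176²+693² = 511225 = 715² → right
3 of the 6 are right.

3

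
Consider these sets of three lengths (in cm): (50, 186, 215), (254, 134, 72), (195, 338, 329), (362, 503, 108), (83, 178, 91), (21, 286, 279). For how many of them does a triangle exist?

3

(50,186,215): 50+186 > 215 → valid
(72,134,254): 72+134 ≤ 254 → not valid
(195,329,338): 195+329 > 338 → valid
(108,362,503): 108+362 ≤ 503 → not valid
(83,91,178): 83+91 ≤ 178 → not valid
(21,279,286): 21+279 > 286 → valid
3 of the 6 triples form a triangle.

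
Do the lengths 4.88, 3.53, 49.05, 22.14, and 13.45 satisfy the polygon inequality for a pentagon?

No

For a pentagon, each side must be shorter than the sum of the others.
Here the longest side is 49.05, but the remaining 4 sides sum to only 44.00.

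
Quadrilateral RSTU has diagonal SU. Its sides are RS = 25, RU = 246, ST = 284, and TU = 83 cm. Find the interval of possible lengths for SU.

221 < SU < 271

From triangle RSU: |25 − 246| < SU < 25 + 246, i.e. 221 < SU < 271.
From triangle TSU: 201 < SU < 367.
Both must hold, so SU lies in the intersection.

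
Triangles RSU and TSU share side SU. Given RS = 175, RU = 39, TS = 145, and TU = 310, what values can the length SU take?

165 < SU < 214

From triangle RSU: |175 − 39| < SU < 175 + 39, i.e. 136 < SU < 214.
From triangle TSU: 165 < SU < 455.
Both must hold, so SU lies in the intersection.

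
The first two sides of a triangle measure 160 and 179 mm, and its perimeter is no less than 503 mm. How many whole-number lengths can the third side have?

175

Triangle inequality: 19 < x < 339. Perimeter ≥ 503 gives x ≥ 503 − 160 − 179 = 164.
So 164 ≤ x < 339; integers 164 through 338: 175 values.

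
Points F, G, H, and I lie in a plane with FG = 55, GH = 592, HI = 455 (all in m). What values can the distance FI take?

The maximum is all hops collinear in one direction: 55 + 592 + 455 = 1102.
The longest hop is 592; the others sum to 510. Folding the others back against it leaves at least 592 − 510 = 82.

82 ≤ FI ≤ 1102 m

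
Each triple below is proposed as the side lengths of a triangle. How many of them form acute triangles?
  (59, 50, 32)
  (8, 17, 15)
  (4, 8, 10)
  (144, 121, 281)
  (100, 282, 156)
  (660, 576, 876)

1

(59,50,32): 32²+50² = 3524 > 3481 = 59² → acute
(8,17,15): 8²+15² = 289 = 17² → right
(4,8,10): 4²+8² = 80 < 100 = 10² → obtuse
(144,121,281): 121+144 ≤ 281, not a triangle
(100,282,156): 100+156 ≤ 282, not a triangle
(660,576,876): 576²+660² = 767376 = 876² → right
1 of the 6 is acute.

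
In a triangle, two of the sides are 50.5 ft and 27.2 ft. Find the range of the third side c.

By the triangle inequality, c must be less than 50.5 + 27.2 = 77.7 and greater than |50.5 − 27.2| = 23.3.

23.3 < c < 77.7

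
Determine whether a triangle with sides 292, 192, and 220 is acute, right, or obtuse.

Compare the square of the longest side to the sum of squares of the other two: 192² + 220² = 85264 = 292².

right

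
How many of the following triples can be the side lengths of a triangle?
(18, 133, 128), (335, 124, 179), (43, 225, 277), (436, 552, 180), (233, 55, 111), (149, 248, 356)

(18,128,133): 18+128 > 133 → valid
(124,179,335): 124+179 ≤ 335 → not valid
(43,225,277): 43+225 ≤ 277 → not valid
(180,436,552): 180+436 > 552 → valid
(55,111,233): 55+111 ≤ 233 → not valid
(149,248,356): 149+248 > 356 → valid
3 of the 6 triples form a triangle.

3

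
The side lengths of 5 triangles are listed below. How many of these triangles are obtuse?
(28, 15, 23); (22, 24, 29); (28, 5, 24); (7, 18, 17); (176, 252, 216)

(28,15,23): 15²+23² = 754 < 784 = 28² → obtuse
(22,24,29): 22²+24² = 1060 > 841 = 29² → acute
(28,5,24): 5²+24² = 601 < 784 = 28² → obtuse
(7,18,17): 7²+17² = 338 > 324 = 18² → acute
(176,252,216): 176²+216² = 77632 > 63504 = 252² → acute
2 of the 5 are obtuse.

2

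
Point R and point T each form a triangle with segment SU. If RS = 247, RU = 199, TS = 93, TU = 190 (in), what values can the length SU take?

From triangle RSU: |247 − 199| < SU < 247 + 199, i.e. 48 < SU < 446.
From triangle TSU: 97 < SU < 283.
Both must hold, so SU lies in the intersection.

97 < SU < 283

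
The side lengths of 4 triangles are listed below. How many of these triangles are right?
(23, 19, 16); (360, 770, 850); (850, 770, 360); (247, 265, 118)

(23,19,16): 16²+19² = 617 > 529 = 23² → acute
(360,770,850): 360²+770² = 722500 = 850² → right
(850,770,360): 360²+770² = 722500 = 850² → right
(247,265,118): 118²+247² = 74933 > 70225 = 265² → acute
2 of the 4 are right.

2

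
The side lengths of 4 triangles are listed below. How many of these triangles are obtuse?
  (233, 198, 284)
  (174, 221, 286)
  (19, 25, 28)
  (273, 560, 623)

(233,198,284): 198²+233² = 93493 > 80656 = 284² → acute
(174,221,286): 174²+221² = 79117 < 81796 = 286² → obtuse
(19,25,28): 19²+25² = 986 > 784 = 28² → acute
(273,560,623): 273²+560² = 388129 = 623² → right
1 of the 4 is obtuse.

1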